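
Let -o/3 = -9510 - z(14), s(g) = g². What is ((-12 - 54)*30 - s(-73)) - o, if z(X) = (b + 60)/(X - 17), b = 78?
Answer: -35701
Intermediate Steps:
z(X) = 138/(-17 + X) (z(X) = (78 + 60)/(X - 17) = 138/(-17 + X))
o = 28392 (o = -3*(-9510 - 138/(-17 + 14)) = -3*(-9510 - 138/(-3)) = -3*(-9510 - 138*(-1)/3) = -3*(-9510 - 1*(-46)) = -3*(-9510 + 46) = -3*(-9464) = 28392)
((-12 - 54)*30 - s(-73)) - o = ((-12 - 54)*30 - 1*(-73)²) - 1*28392 = (-66*30 - 1*5329) - 28392 = (-1980 - 5329) - 28392 = -7309 - 28392 = -35701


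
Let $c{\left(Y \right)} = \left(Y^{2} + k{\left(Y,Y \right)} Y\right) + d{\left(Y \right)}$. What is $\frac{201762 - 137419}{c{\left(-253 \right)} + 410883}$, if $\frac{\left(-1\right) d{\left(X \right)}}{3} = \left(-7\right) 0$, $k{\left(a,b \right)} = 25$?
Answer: $\frac{64343}{468567} \approx 0.13732$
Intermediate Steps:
$d{\left(X \right)} = 0$ ($d{\left(X \right)} = - 3 \left(\left(-7\right) 0\right) = \left(-3\right) 0 = 0$)
$c{\left(Y \right)} = Y^{2} + 25 Y$ ($c{\left(Y \right)} = \left(Y^{2} + 25 Y\right) + 0 = Y^{2} + 25 Y$)
$\frac{201762 - 137419}{c{\left(-253 \right)} + 410883} = \frac{201762 - 137419}{- 253 \left(25 - 253\right) + 410883} = \frac{201762 - 137419}{\left(-253\right) \left(-228\right) + 410883} = \frac{64343}{57684 + 410883} = \frac{64343}{468567}$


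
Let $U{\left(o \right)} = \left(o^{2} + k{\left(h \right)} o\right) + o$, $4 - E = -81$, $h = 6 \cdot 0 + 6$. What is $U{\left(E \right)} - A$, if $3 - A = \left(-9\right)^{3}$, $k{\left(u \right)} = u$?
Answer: $7088$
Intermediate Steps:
$h = 6$ ($h = 0 + 6 = 6$)
$E = 85$ ($E = 4 - -81 = 4 + 81 = 85$)
$U{\left(o \right)} = o^{2} + 7 o$ ($U{\left(o \right)} = \left(o^{2} + 6 o\right) + o = o^{2} + 7 o$)
$A = 732$ ($A = 3 - \left(-9\right)^{3} = 3 - -729 = 3 + 729 = 732$)
$U{\left(E \right)} - A = 85 \left(7 + 85\right) - 732 = 85 \cdot 92 - 732 = 7820 - 732 = 7088$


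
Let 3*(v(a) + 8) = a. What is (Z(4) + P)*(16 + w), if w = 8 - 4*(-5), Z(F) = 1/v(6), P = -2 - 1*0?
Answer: -286/3 ≈ -95.333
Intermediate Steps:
v(a) = -8 + a/3
P = -2 (P = -2 + 0 = -2)
Z(F) = -⅙ (Z(F) = 1/(-8 + (⅓)*6) = 1/(-8 + 2) = 1/(-6) = -⅙)
w = 28 (w = 8 - 1*(-20) = 8 + 20 = 28)
(Z(4) + P)*(16 + w) = (-⅙ - 2)*(16 + 28) = -13/6*44 = -286/3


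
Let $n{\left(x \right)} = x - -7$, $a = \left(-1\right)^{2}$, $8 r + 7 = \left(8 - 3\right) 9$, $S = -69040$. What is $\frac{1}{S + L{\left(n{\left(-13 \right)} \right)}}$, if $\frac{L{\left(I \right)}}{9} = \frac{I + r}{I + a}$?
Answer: $- \frac{4}{276151} \approx -1.4485 \cdot 10^{-5}$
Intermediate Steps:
$r = \frac{19}{4}$ ($r = - \frac{7}{8} + \frac{\left(8 - 3\right) 9}{8} = - \frac{7}{8} + \frac{5 \cdot 9}{8} = - \frac{7}{8} + \frac{1}{8} \cdot 45 = - \frac{7}{8} + \frac{45}{8} = \frac{19}{4} \approx 4.75$)
$a = 1$
$n{\left(x \right)} = 7 + x$ ($n{\left(x \right)} = x + 7 = 7 + x$)
$L{\left(I \right)} = \frac{9 \left(\frac{19}{4} + I\right)}{1 + I}$ ($L{\left(I \right)} = 9 \frac{I + \frac{19}{4}}{I + 1} = 9 \frac{\frac{19}{4} + I}{1 + I} = \frac{9 \left(\frac{19}{4} + I\right)}{1 + I}$)
$\frac{1}{S + L{\left(n{\left(-13 \right)} \right)}} = \frac{1}{-69040 + \frac{9 \left(19 + 4 \left(7 - 13\right)\right)}{4 \left(1 + \left(7 - 13\right)\right)}} = \frac{1}{-69040 + \frac{9 \left(19 + 4 \left(-6\right)\right)}{4 \left(1 - 6\right)}} = \frac{1}{-69040 + \frac{9 \left(19 - 24\right)}{4 \left(-5\right)}} = \frac{1}{-69040 + \frac{9}{4} \left(- \frac{1}{5}\right) \left(-5\right)} = \frac{1}{-69040 + \frac{9}{4}} = \frac{1}{- \frac{276151}{4}} = - \frac{4}{276151}$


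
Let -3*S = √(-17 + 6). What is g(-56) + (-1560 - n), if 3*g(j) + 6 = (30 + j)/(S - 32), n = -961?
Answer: (-601*√11 + 57670*I)/(√11 - 96*I) ≈ -600.73 - 0.0093456*I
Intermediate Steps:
S = -I*√11/3 (S = -√(-17 + 6)/3 = -I*√11/3 ≈ -1.1055*I)
g(j) = -2 + (30 + j)/(3*(-32 - I*√11/3)) (g(j) = -2 + ((30 + j)/(-I*√11/3 - 32))/3 = -2 + ((30 + j)/(-32 - I*√11/3))/3 = -2 + (30 + j)/(3*(-32 - I*√11/3)))
g(-56) + (-1560 - n) = (-21334/9227 - 96/9227*(-56) + 30*I*√11/9227 + (1/9227)*I*(-56)*√11) + (-1560 - 1*(-961)) = (-21334/9227 + 5376/9227 + 30*I*√11/9227 - 56*I*√11/9227) + (-1560 + 961) = (-15958/9227 - 26*I*√11/9227) - 599 = -5542931/9227 - 26*I*√11/9227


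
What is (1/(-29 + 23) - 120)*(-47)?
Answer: 33887/6 ≈ 5647.8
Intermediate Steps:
(1/(-29 + 23) - 120)*(-47) = (1/(-6) - 120)*(-47) = (-⅙ - 120)*(-47) = -721/6*(-47) = 33887/6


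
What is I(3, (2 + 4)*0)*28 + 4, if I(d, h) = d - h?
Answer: 88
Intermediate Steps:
I(3, (2 + 4)*0)*28 + 4 = (3 - (2 + 4)*0)*28 + 4 = (3 - 6*0)*28 + 4 = (3 - 1*0)*28 + 4 = (3 + 0)*28 + 4 = 3*28 + 4 = 84 + 4 = 88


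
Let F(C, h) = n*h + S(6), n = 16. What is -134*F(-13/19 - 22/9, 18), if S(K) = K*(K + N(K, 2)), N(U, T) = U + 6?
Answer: -53064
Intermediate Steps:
N(U, T) = 6 + U
S(K) = K*(6 + 2*K) (S(K) = K*(K + (6 + K)) = K*(6 + 2*K))
F(C, h) = 108 + 16*h (F(C, h) = 16*h + 2*6*(3 + 6) = 16*h + 2*6*9 = 16*h + 108 = 108 + 16*h)
-134*F(-13/19 - 22/9, 18) = -134*(108 + 16*18) = -134*(108 + 288) = -134*396 = -53064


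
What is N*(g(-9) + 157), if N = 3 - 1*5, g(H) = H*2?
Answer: -278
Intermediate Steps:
g(H) = 2*H
N = -2 (N = 3 - 5 = -2)
N*(g(-9) + 157) = -2*(2*(-9) + 157) = -2*(-18 + 157) = -2*139 = -278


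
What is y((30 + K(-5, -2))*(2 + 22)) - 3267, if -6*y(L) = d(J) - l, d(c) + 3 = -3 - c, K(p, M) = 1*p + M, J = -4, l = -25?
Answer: -19625/6 ≈ -3270.8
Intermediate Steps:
K(p, M) = M + p (K(p, M) = p + M = M + p)
d(c) = -6 - c (d(c) = -3 + (-3 - c) = -6 - c)
y(L) = -23/6 (y(L) = -((-6 - 1*(-4)) - 1*(-25))/6 = -((-6 + 4) + 25)/6 = -(-2 + 25)/6 = -1/6*23 = -23/6)
y((30 + K(-5, -2))*(2 + 22)) - 3267 = -23/6 - 3267 = -19625/6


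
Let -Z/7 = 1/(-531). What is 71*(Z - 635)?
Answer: -23939638/531 ≈ -45084.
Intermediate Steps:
Z = 7/531 (Z = -7/(-531) = -7*(-1/531) = 7/531 ≈ 0.013183)
71*(Z - 635) = 71*(7/531 - 635) = 71*(-337178/531) = -23939638/531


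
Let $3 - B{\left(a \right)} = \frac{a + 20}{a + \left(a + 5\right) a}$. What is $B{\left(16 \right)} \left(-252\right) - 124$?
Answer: $- \frac{18793}{22} \approx -854.23$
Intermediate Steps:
$B{\left(a \right)} = 3 - \frac{20 + a}{a + a \left(5 + a\right)}$ ($B{\left(a \right)} = 3 - \frac{a + 20}{a + \left(a + 5\right) a} = 3 - \frac{20 + a}{a + \left(5 + a\right) a} = 3 - \frac{20 + a}{a + a \left(5 + a\right)}$)
$B{\left(16 \right)} \left(-252\right) - 124 = \frac{-20 + 3 \cdot 16^{2} + 17 \cdot 16}{16 \left(6 + 16\right)} \left(-252\right) - 124 = \frac{-20 + 3 \cdot 256 + 272}{16 \cdot 22} \left(-252\right) - 124 = \frac{1}{16} \cdot \frac{1}{22} \left(-20 + 768 + 272\right) \left(-252\right) + \left(9 - 133\right) = \frac{1}{16} \cdot \frac{1}{22} \cdot 1020 \left(-252\right) - 124 = \frac{255}{88} \left(-252\right) - 124 = - \frac{16065}{22} - 124 = - \frac{18793}{22}$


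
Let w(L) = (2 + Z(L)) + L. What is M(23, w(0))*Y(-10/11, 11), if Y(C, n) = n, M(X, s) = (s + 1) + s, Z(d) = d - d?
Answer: 55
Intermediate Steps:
Z(d) = 0
w(L) = 2 + L (w(L) = (2 + 0) + L = 2 + L)
M(X, s) = 1 + 2*s (M(X, s) = (1 + s) + s = 1 + 2*s)
M(23, w(0))*Y(-10/11, 11) = (1 + 2*(2 + 0))*11 = (1 + 2*2)*11 = (1 + 4)*11 = 5*11 = 55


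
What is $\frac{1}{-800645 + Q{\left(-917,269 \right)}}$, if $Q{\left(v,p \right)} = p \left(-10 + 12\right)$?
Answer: $- \frac{1}{800107} \approx -1.2498 \cdot 10^{-6}$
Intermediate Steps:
$Q{\left(v,p \right)} = 2 p$ ($Q{\left(v,p \right)} = p 2 = 2 p$)
$\frac{1}{-800645 + Q{\left(-917,269 \right)}} = \frac{1}{-800645 + 2 \cdot 269} = \frac{1}{-800645 + 538} = \frac{1}{-800107} = - \frac{1}{800107}$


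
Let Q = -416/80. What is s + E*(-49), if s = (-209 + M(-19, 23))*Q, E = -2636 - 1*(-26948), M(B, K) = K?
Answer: -5951604/5 ≈ -1.1903e+6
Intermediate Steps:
Q = -26/5 (Q = -416*1/80 = -26/5 ≈ -5.2000)
E = 24312 (E = -2636 + 26948 = 24312)
s = 4836/5 (s = (-209 + 23)*(-26/5) = -186*(-26/5) = 4836/5 ≈ 967.20)
s + E*(-49) = 4836/5 + 24312*(-49) = 4836/5 - 1191288 = -5951604/5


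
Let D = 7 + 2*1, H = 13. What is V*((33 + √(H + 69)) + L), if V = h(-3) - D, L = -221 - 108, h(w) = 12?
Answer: -888 + 3*√82 ≈ -860.83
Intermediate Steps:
D = 9 (D = 7 + 2 = 9)
L = -329
V = 3 (V = 12 - 1*9 = 12 - 9 = 3)
V*((33 + √(H + 69)) + L) = 3*((33 + √(13 + 69)) - 329) = 3*((33 + √82) - 329) = 3*(-296 + √82) = -888 + 3*√82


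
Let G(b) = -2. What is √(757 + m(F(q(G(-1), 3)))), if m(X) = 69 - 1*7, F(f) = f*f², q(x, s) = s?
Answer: 3*√91 ≈ 28.618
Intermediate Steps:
F(f) = f³
m(X) = 62 (m(X) = 69 - 7 = 62)
√(757 + m(F(q(G(-1), 3)))) = √(757 + 62) = √819 = 3*√91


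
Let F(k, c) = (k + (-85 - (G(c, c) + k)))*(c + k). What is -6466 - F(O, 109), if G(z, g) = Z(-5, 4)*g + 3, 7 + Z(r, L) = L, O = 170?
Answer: -73147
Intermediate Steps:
Z(r, L) = -7 + L
G(z, g) = 3 - 3*g (G(z, g) = (-7 + 4)*g + 3 = -3*g + 3 = 3 - 3*g)
F(k, c) = (-88 + 3*c)*(c + k) (F(k, c) = (k + (-85 - ((3 - 3*c) + k)))*(c + k) = (k + (-85 - (3 + k - 3*c)))*(c + k) = (k + (-85 + (-3 - k + 3*c)))*(c + k) = (k + (-88 - k + 3*c))*(c + k) = (-88 + 3*c)*(c + k))
-6466 - F(O, 109) = -6466 - (-88*109 - 88*170 + 3*109**2 + 3*109*170) = -6466 - (-9592 - 14960 + 3*11881 + 55590) = -6466 - (-9592 - 14960 + 35643 + 55590) = -6466 - 1*66681 = -6466 - 66681 = -73147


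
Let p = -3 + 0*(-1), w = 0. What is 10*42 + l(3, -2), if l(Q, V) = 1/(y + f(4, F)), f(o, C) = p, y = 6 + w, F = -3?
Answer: 1261/3 ≈ 420.33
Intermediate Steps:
y = 6 (y = 6 + 0 = 6)
p = -3 (p = -3 + 0 = -3)
f(o, C) = -3
l(Q, V) = 1/3 (l(Q, V) = 1/(6 - 3) = 1/3)
10*42 + l(3, -2) = 10*42 + 1/3 = 420 + 1/3 = 1261/3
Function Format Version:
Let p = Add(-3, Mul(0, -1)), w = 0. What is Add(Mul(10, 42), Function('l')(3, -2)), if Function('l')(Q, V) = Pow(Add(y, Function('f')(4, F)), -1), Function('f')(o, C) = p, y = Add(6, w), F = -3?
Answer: Rational(1261, 3) ≈ 420.33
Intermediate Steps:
y = 6 (y = Add(6, 0) = 6)
p = -3 (p = Add(-3, 0) = -3)
Function('f')(o, C) = -3
Function('l')(Q, V) = Rational(1, 3) (Function('l')(Q, V) = Pow(Add(6, -3), -1) = Pow(3, -1) = Rational(1, 3))
Add(Mul(10, 42), Function('l')(3, -2)) = Add(Mul(10, 42), Rational(1, 3)) = Add(420, Rational(1, 3)) = Rational(1261, 3)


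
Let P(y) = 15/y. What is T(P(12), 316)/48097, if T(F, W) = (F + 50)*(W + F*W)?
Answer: 145755/192388 ≈ 0.75761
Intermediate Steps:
T(F, W) = (50 + F)*(W + F*W)
T(P(12), 316)/48097 = (316*(50 + (15/12)**2 + 51*(15/12)))/48097 = (316*(50 + (15*(1/12))**2 + 51*(15*(1/12))))*(1/48097) = (316*(50 + (5/4)**2 + 51*(5/4)))*(1/48097) = (316*(50 + 25/16 + 255/4))*(1/48097) = (316*(1845/16))*(1/48097) = (145755/4)*(1/48097) = 145755/192388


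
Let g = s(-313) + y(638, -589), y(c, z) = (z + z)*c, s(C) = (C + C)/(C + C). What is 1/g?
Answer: -1/751563 ≈ -1.3306e-6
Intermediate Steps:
s(C) = 1 (s(C) = (2*C)/((2*C)) = (2*C)*(1/(2*C)) = 1)
y(c, z) = 2*c*z (y(c, z) = (2*z)*c = 2*c*z)
g = -751563 (g = 1 + 2*638*(-589) = 1 - 751564 = -751563)
1/g = 1/(-751563) = -1/751563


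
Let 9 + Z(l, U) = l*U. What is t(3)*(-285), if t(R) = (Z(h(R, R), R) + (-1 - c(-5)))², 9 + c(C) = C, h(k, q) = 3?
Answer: -48165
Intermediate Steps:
c(C) = -9 + C
Z(l, U) = -9 + U*l (Z(l, U) = -9 + l*U = -9 + U*l)
t(R) = (4 + 3*R)² (t(R) = ((-9 + R*3) + (-1 - (-9 - 5)))² = ((-9 + 3*R) + (-1 - 1*(-14)))² = ((-9 + 3*R) + (-1 + 14))² = ((-9 + 3*R) + 13)² = (4 + 3*R)²)
t(3)*(-285) = (4 + 3*3)²*(-285) = (4 + 9)²*(-285) = 13²*(-285) = 169*(-285) = -48165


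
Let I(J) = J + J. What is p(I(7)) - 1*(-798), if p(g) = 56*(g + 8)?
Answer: 2030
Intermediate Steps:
I(J) = 2*J
p(g) = 448 + 56*g (p(g) = 56*(8 + g) = 448 + 56*g)
p(I(7)) - 1*(-798) = (448 + 56*(2*7)) - 1*(-798) = (448 + 56*14) + 798 = (448 + 784) + 798 = 1232 + 798 = 2030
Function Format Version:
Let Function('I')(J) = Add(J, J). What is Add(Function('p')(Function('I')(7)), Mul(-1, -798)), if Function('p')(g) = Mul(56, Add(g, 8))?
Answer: 2030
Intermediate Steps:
Function('I')(J) = Mul(2, J)
Function('p')(g) = Add(448, Mul(56, g)) (Function('p')(g) = Mul(56, Add(8, g)) = Add(448, Mul(56, g)))
Add(Function('p')(Function('I')(7)), Mul(-1, -798)) = Add(Add(448, Mul(56, Mul(2, 7))), Mul(-1, -798)) = Add(Add(448, Mul(56, 14)), 798) = Add(Add(448, 784), 798) = Add(1232, 798) = 2030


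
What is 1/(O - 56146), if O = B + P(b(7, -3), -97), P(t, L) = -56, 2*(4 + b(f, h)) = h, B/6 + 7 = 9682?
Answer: 1/1848 ≈ 0.00054113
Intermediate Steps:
B = 58050 (B = -42 + 6*9682 = -42 + 58092 = 58050)
b(f, h) = -4 + h/2
O = 57994 (O = 58050 - 56 = 57994)
1/(O - 56146) = 1/(57994 - 56146) = 1/1848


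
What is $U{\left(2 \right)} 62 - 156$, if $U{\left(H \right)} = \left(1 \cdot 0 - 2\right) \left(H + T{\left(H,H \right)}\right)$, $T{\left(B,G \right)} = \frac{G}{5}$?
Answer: $- \frac{2268}{5} \approx -453.6$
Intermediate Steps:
$T{\left(B,G \right)} = \frac{G}{5}$ ($T{\left(B,G \right)} = G \frac{1}{5} = \frac{G}{5}$)
$U{\left(H \right)} = - \frac{12 H}{5}$ ($U{\left(H \right)} = \left(1 \cdot 0 - 2\right) \left(H + \frac{H}{5}\right) = \left(0 - 2\right) \frac{6 H}{5} = - 2 \frac{6 H}{5} = - \frac{12 H}{5}$)
$U{\left(2 \right)} 62 - 156 = \left(- \frac{12}{5}\right) 2 \cdot 62 - 156 = \left(- \frac{24}{5}\right) 62 - 156 = - \frac{1488}{5} - 156 = - \frac{2268}{5}$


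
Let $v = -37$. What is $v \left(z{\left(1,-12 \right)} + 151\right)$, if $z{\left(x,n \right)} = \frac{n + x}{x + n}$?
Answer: $-5624$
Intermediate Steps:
$z{\left(x,n \right)} = 1$ ($z{\left(x,n \right)} = \frac{n + x}{n + x} = 1$)
$v \left(z{\left(1,-12 \right)} + 151\right) = - 37 \left(1 + 151\right) = \left(-37\right) 152 = -5624$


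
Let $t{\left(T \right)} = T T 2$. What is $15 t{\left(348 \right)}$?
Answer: $3633120$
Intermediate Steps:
$t{\left(T \right)} = 2 T^{2}$ ($t{\left(T \right)} = T^{2} \cdot 2 = 2 T^{2}$)
$15 t{\left(348 \right)} = 15 \cdot 2 \cdot 348^{2} = 15 \cdot 2 \cdot 121104 = 15 \cdot 242208 = 3633120$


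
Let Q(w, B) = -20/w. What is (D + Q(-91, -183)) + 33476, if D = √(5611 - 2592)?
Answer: 3046336/91 + √3019 ≈ 33531.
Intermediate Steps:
D = √3019 ≈ 54.945
(D + Q(-91, -183)) + 33476 = (√3019 - 20/(-91)) + 33476 = (√3019 - 20*(-1/91)) + 33476 = (√3019 + 20/91) + 33476 = (20/91 + √3019) + 33476 = 3046336/91 + √3019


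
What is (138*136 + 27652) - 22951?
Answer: 23469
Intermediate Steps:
(138*136 + 27652) - 22951 = (18768 + 27652) - 22951 = 46420 - 22951 = 23469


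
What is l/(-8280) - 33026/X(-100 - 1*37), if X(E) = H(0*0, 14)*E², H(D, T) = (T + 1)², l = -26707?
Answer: 833413877/259012200 ≈ 3.2177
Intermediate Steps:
H(D, T) = (1 + T)²
X(E) = 225*E² (X(E) = (1 + 14)²*E² = 15²*E² = 225*E²)
l/(-8280) - 33026/X(-100 - 1*37) = -26707/(-8280) - 33026*1/(225*(-100 - 1*37)²) = -26707*(-1/8280) - 33026*1/(225*(-100 - 37)²) = 26707/8280 - 33026/(225*(-137)²) = 26707/8280 - 33026/(225*18769) = 26707/8280 - 33026/4223025 = 833413877/259012200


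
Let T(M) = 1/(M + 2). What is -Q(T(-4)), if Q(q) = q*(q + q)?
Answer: -½ ≈ -0.50000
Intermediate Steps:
T(M) = 1/(2 + M)
Q(q) = 2*q² (Q(q) = q*(2*q) = 2*q²)
-Q(T(-4)) = -2*(1/(2 - 4))² = -2*(1/(-2))² = -2*(-½)² = -2/4 = -1*½ = -½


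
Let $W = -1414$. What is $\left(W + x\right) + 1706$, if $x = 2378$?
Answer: $2670$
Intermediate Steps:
$\left(W + x\right) + 1706 = \left(-1414 + 2378\right) + 1706 = 964 + 1706 = 2670$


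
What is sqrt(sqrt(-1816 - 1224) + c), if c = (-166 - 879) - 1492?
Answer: sqrt(-2537 + 4*I*sqrt(190)) ≈ 0.5473 + 50.372*I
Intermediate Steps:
c = -2537 (c = -1045 - 1492 = -2537)
sqrt(sqrt(-1816 - 1224) + c) = sqrt(sqrt(-1816 - 1224) - 2537) = sqrt(sqrt(-3040) - 2537) = sqrt(4*I*sqrt(190) - 2537) = sqrt(-2537 + 4*I*sqrt(190))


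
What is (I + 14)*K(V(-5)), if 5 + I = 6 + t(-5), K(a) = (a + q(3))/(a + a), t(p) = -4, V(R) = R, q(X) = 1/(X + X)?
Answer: 319/60 ≈ 5.3167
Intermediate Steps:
q(X) = 1/(2*X)
K(a) = (⅙ + a)/(2*a) (K(a) = (a + (½)/3)/(a + a) = (a + (½)*(⅓))/((2*a)) = (a + ⅙)*(1/(2*a)) = (⅙ + a)*(1/(2*a)) = (⅙ + a)/(2*a))
I = -3 (I = -5 + (6 - 4) = -5 + 2 = -3)
(I + 14)*K(V(-5)) = (-3 + 14)*((1/12)*(1 + 6*(-5))/(-5)) = 11*((1/12)*(-⅕)*(1 - 30)) = 11*((1/12)*(-⅕)*(-29)) = 11*(29/60) = 319/60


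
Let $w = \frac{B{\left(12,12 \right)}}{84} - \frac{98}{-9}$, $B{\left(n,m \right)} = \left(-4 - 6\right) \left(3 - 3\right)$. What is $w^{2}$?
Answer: $\frac{9604}{81} \approx 118.57$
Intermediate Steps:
$B{\left(n,m \right)} = 0$ ($B{\left(n,m \right)} = \left(-10\right) 0 = 0$)
$w = \frac{98}{9}$ ($w = \frac{0}{84} - \frac{98}{-9} = 0 \cdot \frac{1}{84} - - \frac{98}{9} = 0 + \frac{98}{9} = \frac{98}{9} \approx 10.889$)
$w^{2} = \left(\frac{98}{9}\right)^{2} = \frac{9604}{81}$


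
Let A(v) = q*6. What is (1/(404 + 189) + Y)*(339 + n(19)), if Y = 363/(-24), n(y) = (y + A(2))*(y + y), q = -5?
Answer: 5667855/4744 ≈ 1194.7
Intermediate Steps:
A(v) = -30 (A(v) = -5*6 = -30)
n(y) = 2*y*(-30 + y) (n(y) = (y - 30)*(y + y) = (-30 + y)*(2*y) = 2*y*(-30 + y))
Y = -121/8 (Y = 363*(-1/24) = -121/8 ≈ -15.125)
(1/(404 + 189) + Y)*(339 + n(19)) = (1/(404 + 189) - 121/8)*(339 + 2*19*(-30 + 19)) = (1/593 - 121/8)*(339 + 2*19*(-11)) = (1/593 - 121/8)*(339 - 418) = -71745/4744*(-79) = 5667855/4744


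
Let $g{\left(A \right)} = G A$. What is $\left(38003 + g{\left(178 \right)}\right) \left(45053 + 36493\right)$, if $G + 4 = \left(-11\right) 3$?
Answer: $2561930682$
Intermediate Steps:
$G = -37$ ($G = -4 - 33 = -37$)
$g{\left(A \right)} = - 37 A$
$\left(38003 + g{\left(178 \right)}\right) \left(45053 + 36493\right) = \left(38003 - 6586\right) \left(45053 + 36493\right) = \left(38003 - 6586\right) 81546 = 31417 \cdot 81546 = 2561930682$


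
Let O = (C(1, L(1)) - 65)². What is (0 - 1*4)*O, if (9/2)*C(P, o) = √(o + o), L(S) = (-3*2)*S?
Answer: -456236/27 + 2080*I*√3/9 ≈ -16898.0 + 400.3*I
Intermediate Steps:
L(S) = -6*S
C(P, o) = 2*√2*√o/9 (C(P, o) = 2*√(o + o)/9 = 2*√(2*o)/9 = 2*(√2*√o)/9 = 2*√2*√o/9)
O = (-65 + 4*I*√3/9)² (O = (2*√2*√(-6*1)/9 - 65)² = (2*√2*√(-6)/9 - 65)² = (2*√2*(I*√6)/9 - 65)² = (4*I*√3/9 - 65)² = (-65 + 4*I*√3/9)² ≈ 4224.4 - 100.1*I)
(0 - 1*4)*O = (0 - 1*4)*(114059/27 - 520*I*√3/9) = (0 - 4)*(114059/27 - 520*I*√3/9) = -4*(114059/27 - 520*I*√3/9) = -456236/27 + 2080*I*√3/9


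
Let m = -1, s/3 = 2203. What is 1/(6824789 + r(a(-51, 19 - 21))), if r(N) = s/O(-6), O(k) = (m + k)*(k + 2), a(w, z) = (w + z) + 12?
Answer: 28/191100701 ≈ 1.4652e-7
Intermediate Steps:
s = 6609 (s = 3*2203 = 6609)
a(w, z) = 12 + w + z
O(k) = (-1 + k)*(2 + k) (O(k) = (-1 + k)*(k + 2) = (-1 + k)*(2 + k))
r(N) = 6609/28 (r(N) = 6609/(-2 - 6 + (-6)²) = 6609/(-2 - 6 + 36) = 6609/28)
1/(6824789 + r(a(-51, 19 - 21))) = 1/(6824789 + 6609/28) = 1/(191100701/28) = 28/191100701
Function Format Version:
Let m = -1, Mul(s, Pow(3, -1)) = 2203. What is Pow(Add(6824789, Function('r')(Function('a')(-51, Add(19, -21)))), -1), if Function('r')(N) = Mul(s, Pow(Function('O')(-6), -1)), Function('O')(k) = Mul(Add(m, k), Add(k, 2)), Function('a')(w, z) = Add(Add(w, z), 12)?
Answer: Rational(28, 191100701) ≈ 1.4652e-7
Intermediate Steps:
s = 6609 (s = Mul(3, 2203) = 6609)
Function('a')(w, z) = Add(12, w, z)
Function('O')(k) = Mul(Add(-1, k), Add(2, k)) (Function('O')(k) = Mul(Add(-1, k), Add(k, 2)) = Mul(Add(-1, k), Add(2, k)))
Function('r')(N) = Rational(6609, 28) (Function('r')(N) = Mul(6609, Pow(Add(-2, -6, Pow(-6, 2)), -1)) = Mul(6609, Pow(Add(-2, -6, 36), -1)) = Mul(6609, Pow(28, -1)) = Mul(6609, Rational(1, 28)) = Rational(6609, 28))
Pow(Add(6824789, Function('r')(Function('a')(-51, Add(19, -21)))), -1) = Pow(Add(6824789, Rational(6609, 28)), -1) = Pow(Rational(191100701, 28), -1) = Rational(28, 191100701)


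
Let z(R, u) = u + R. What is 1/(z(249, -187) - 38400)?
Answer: -1/38338 ≈ -2.6084e-5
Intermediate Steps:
z(R, u) = R + u
1/(z(249, -187) - 38400) = 1/((249 - 187) - 38400) = 1/(62 - 38400) = 1/(-38338) = -1/38338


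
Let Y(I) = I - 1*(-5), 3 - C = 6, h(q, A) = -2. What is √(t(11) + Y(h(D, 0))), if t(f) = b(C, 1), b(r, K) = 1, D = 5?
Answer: 2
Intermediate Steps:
C = -3 (C = 3 - 1*6 = 3 - 6 = -3)
Y(I) = 5 + I (Y(I) = I + 5 = 5 + I)
t(f) = 1
√(t(11) + Y(h(D, 0))) = √(1 + (5 - 2)) = √(1 + 3) = √4 = 2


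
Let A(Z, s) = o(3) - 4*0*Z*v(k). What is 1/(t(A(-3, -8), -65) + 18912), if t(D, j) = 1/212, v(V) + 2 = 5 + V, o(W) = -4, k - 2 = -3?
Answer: 212/4009345 ≈ 5.2876e-5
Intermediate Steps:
k = -1 (k = 2 - 3 = -1)
v(V) = 3 + V (v(V) = -2 + (5 + V) = 3 + V)
A(Z, s) = -4 (A(Z, s) = -4 - 4*0*Z*(3 - 1) = -4 - 0*2 = -4 - 4*0 = -4 + 0 = -4)
t(D, j) = 1/212
1/(t(A(-3, -8), -65) + 18912) = 1/(1/212 + 18912) = 1/(4009345/212) = 212/4009345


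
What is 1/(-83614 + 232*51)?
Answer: -1/71782 ≈ -1.3931e-5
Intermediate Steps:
1/(-83614 + 232*51) = 1/(-83614 + 11832) = 1/(-71782) = -1/71782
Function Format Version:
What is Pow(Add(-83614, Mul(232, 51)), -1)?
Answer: Rational(-1, 71782) ≈ -1.3931e-5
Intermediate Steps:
Pow(Add(-83614, Mul(232, 51)), -1) = Pow(Add(-83614, 11832), -1) = Pow(-71782, -1) = Rational(-1, 71782)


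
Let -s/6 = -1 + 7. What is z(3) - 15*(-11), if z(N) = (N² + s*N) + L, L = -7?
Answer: 59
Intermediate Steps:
s = -36 (s = -6*(-1 + 7) = -6*6 = -36)
z(N) = -7 + N² - 36*N (z(N) = (N² - 36*N) - 7 = -7 + N² - 36*N)
z(3) - 15*(-11) = (-7 + 3² - 36*3) - 15*(-11) = (-7 + 9 - 108) - 1*(-165) = -106 + 165 = 59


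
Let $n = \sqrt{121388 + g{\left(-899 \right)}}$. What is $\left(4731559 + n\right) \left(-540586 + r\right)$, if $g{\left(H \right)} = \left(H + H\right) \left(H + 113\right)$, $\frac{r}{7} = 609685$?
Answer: $17635509288831 + 7454418 \sqrt{383654} \approx 1.764 \cdot 10^{13}$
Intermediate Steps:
$r = 4267795$ ($r = 7 \cdot 609685 = 4267795$)
$g{\left(H \right)} = 2 H \left(113 + H\right)$
$n = 2 \sqrt{383654}$ ($n = \sqrt{121388 + 2 \left(-899\right) \left(113 - 899\right)} = \sqrt{121388 + 2 \left(-899\right) \left(-786\right)} = \sqrt{121388 + 1413228} = \sqrt{1534616} = 2 \sqrt{383654} \approx 1238.8$)
$\left(4731559 + n\right) \left(-540586 + r\right) = \left(4731559 + 2 \sqrt{383654}\right) \left(-540586 + 4267795\right) = \left(4731559 + 2 \sqrt{383654}\right) 3727209 = 17635509288831 + 7454418 \sqrt{383654}$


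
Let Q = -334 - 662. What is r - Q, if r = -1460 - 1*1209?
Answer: -1673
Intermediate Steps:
Q = -996
r = -2669 (r = -1460 - 1209 = -2669)
r - Q = -2669 - 1*(-996) = -2669 + 996 = -1673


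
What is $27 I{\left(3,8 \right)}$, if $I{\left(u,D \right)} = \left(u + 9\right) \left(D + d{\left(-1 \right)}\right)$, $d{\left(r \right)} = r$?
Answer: $2268$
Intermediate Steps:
$I{\left(u,D \right)} = \left(-1 + D\right) \left(9 + u\right)$ ($I{\left(u,D \right)} = \left(u + 9\right) \left(D - 1\right) = \left(9 + u\right) \left(-1 + D\right) = \left(-1 + D\right) \left(9 + u\right)$)
$27 I{\left(3,8 \right)} = 27 \left(-9 - 3 + 9 \cdot 8 + 8 \cdot 3\right) = 27 \left(-9 - 3 + 72 + 24\right) = 27 \cdot 84 = 2268$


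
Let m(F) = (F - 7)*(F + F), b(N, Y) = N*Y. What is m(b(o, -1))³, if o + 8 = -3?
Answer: 681472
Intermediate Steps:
o = -11 (o = -8 - 3 = -11)
m(F) = 2*F*(-7 + F) (m(F) = (-7 + F)*(2*F) = 2*F*(-7 + F))
m(b(o, -1))³ = (2*(-11*(-1))*(-7 - 11*(-1)))³ = (2*11*(-7 + 11))³ = (2*11*4)³ = 88³ = 681472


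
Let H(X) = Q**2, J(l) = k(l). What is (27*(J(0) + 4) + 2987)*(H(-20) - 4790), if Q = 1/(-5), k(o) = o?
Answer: -74124631/5 ≈ -1.4825e+7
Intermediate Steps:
J(l) = l
Q = -1/5 ≈ -0.20000
H(X) = 1/25 (H(X) = (-1/5)**2 = 1/25)
(27*(J(0) + 4) + 2987)*(H(-20) - 4790) = (27*(0 + 4) + 2987)*(1/25 - 4790) = (27*4 + 2987)*(-119749/25) = (108 + 2987)*(-119749/25) = 3095*(-119749/25) = -74124631/5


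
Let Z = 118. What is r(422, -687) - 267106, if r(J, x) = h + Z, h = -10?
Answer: -266998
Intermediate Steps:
r(J, x) = 108 (r(J, x) = -10 + 118 = 108)
r(422, -687) - 267106 = 108 - 267106 = -266998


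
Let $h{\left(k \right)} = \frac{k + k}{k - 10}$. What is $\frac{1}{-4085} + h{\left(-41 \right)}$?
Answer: $\frac{334919}{208335} \approx 1.6076$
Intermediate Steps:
$h{\left(k \right)} = \frac{2 k}{-10 + k}$
$\frac{1}{-4085} + h{\left(-41 \right)} = \frac{1}{-4085} + 2 \left(-41\right) \frac{1}{-10 - 41} = - \frac{1}{4085} + 2 \left(-41\right) \frac{1}{-51} = - \frac{1}{4085} + 2 \left(-41\right) \left(- \frac{1}{51}\right) = - \frac{1}{4085} + \frac{82}{51} = \frac{334919}{208335}$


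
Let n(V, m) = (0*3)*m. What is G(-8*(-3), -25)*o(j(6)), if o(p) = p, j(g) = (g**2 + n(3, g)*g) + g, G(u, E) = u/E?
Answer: -1008/25 ≈ -40.320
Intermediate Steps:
n(V, m) = 0 (n(V, m) = 0*m = 0)
j(g) = g + g**2 (j(g) = (g**2 + 0*g) + g = (g**2 + 0) + g = g**2 + g = g + g**2)
G(-8*(-3), -25)*o(j(6)) = (-8*(-3)/(-25))*(6*(1 + 6)) = (24*(-1/25))*(6*7) = -24/25*42 = -1008/25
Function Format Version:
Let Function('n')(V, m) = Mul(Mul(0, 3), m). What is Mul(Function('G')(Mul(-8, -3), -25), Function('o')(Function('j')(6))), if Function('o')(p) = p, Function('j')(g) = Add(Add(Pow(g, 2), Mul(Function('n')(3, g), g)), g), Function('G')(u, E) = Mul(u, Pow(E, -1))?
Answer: Rational(-1008, 25) ≈ -40.320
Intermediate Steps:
Function('n')(V, m) = 0 (Function('n')(V, m) = Mul(0, m) = 0)
Function('j')(g) = Add(g, Pow(g, 2)) (Function('j')(g) = Add(Add(Pow(g, 2), Mul(0, g)), g) = Add(Add(Pow(g, 2), 0), g) = Add(Pow(g, 2), g) = Add(g, Pow(g, 2)))
Mul(Function('G')(Mul(-8, -3), -25), Function('o')(Function('j')(6))) = Mul(Mul(Mul(-8, -3), Pow(-25, -1)), Mul(6, Add(1, 6))) = Mul(Mul(24, Rational(-1, 25)), Mul(6, 7)) = Mul(Rational(-24, 25), 42) = Rational(-1008, 25)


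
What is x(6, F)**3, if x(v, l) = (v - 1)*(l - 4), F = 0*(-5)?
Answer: -8000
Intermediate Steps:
F = 0
x(v, l) = (-1 + v)*(-4 + l)
x(6, F)**3 = (4 - 1*0 - 4*6 + 0*6)**3 = (4 + 0 - 24 + 0)**3 = (-20)**3 = -8000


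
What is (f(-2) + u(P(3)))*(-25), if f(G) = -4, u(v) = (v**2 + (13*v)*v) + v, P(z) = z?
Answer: -3125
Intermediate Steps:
u(v) = v + 14*v**2 (u(v) = (v**2 + 13*v**2) + v = 14*v**2 + v = v + 14*v**2)
(f(-2) + u(P(3)))*(-25) = (-4 + 3*(1 + 14*3))*(-25) = (-4 + 3*(1 + 42))*(-25) = (-4 + 3*43)*(-25) = (-4 + 129)*(-25) = 125*(-25) = -3125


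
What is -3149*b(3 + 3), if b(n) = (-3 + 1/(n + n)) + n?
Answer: -116513/12 ≈ -9709.4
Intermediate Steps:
b(n) = -3 + n + 1/(2*n) (b(n) = (-3 + 1/(2*n)) + n = -3 + n + 1/(2*n))
-3149*b(3 + 3) = -3149*(-3 + (3 + 3) + 1/(2*(3 + 3))) = -3149*(-3 + 6 + (½)/6) = -3149*(-3 + 6 + (½)*(⅙)) = -3149*(-3 + 6 + 1/12) = -3149*37/12 = -116513/12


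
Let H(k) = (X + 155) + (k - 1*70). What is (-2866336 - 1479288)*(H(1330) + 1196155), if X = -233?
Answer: -5203176403288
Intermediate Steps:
H(k) = -148 + k (H(k) = (-233 + 155) + (k - 1*70) = -78 + (k - 70) = -78 + (-70 + k) = -148 + k)
(-2866336 - 1479288)*(H(1330) + 1196155) = (-2866336 - 1479288)*((-148 + 1330) + 1196155) = -4345624*(1182 + 1196155) = -4345624*1197337 = -5203176403288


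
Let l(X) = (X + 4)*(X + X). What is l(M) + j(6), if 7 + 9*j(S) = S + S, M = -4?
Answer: 5/9 ≈ 0.55556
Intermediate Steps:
l(X) = 2*X*(4 + X) (l(X) = (4 + X)*(2*X) = 2*X*(4 + X))
j(S) = -7/9 + 2*S/9 (j(S) = -7/9 + (S + S)/9 = -7/9 + (2*S)/9 = -7/9 + 2*S/9)
l(M) + j(6) = 2*(-4)*(4 - 4) + (-7/9 + (2/9)*6) = 2*(-4)*0 + (-7/9 + 4/3) = 0 + 5/9 = 5/9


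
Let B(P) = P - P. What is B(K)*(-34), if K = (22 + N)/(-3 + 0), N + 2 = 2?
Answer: 0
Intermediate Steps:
N = 0 (N = -2 + 2 = 0)
K = -22/3 (K = (22 + 0)/(-3 + 0) = 22/(-3) = 22*(-1/3) = -22/3 ≈ -7.3333)
B(P) = 0
B(K)*(-34) = 0*(-34) = 0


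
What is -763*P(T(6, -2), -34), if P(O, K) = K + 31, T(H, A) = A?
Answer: 2289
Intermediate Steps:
P(O, K) = 31 + K
-763*P(T(6, -2), -34) = -763*(31 - 34) = -763*(-3) = 2289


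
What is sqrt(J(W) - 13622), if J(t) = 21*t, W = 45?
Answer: I*sqrt(12677) ≈ 112.59*I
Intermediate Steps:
sqrt(J(W) - 13622) = sqrt(21*45 - 13622) = sqrt(945 - 13622) = sqrt(-12677) = I*sqrt(12677)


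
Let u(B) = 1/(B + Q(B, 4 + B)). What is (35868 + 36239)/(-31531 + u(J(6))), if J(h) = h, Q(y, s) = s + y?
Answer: -1586354/693681 ≈ -2.2869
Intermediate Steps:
u(B) = 1/(4 + 3*B) (u(B) = 1/(B + ((4 + B) + B)) = 1/(B + (4 + 2*B)) = 1/(4 + 3*B))
(35868 + 36239)/(-31531 + u(J(6))) = (35868 + 36239)/(-31531 + 1/(4 + 3*6)) = 72107/(-31531 + 1/(4 + 18)) = 72107/(-31531 + 1/22) = 72107/(-693681/22) = 72107*(-22/693681) = -1586354/693681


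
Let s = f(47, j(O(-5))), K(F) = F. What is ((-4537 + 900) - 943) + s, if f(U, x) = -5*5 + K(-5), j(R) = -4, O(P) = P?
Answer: -4610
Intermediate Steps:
f(U, x) = -30 (f(U, x) = -5*5 - 5 = -25 - 5 = -30)
s = -30
((-4537 + 900) - 943) + s = ((-4537 + 900) - 943) - 30 = (-3637 - 943) - 30 = -4580 - 30 = -4610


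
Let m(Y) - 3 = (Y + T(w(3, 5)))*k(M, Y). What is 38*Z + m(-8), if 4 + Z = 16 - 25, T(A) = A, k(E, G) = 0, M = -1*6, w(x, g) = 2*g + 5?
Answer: -491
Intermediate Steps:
w(x, g) = 5 + 2*g
M = -6
m(Y) = 3 (m(Y) = 3 + (Y + (5 + 2*5))*0 = 3 + (Y + (5 + 10))*0 = 3 + (Y + 15)*0 = 3 + (15 + Y)*0 = 3 + 0 = 3)
Z = -13 (Z = -4 + (16 - 25) = -4 - 9 = -13)
38*Z + m(-8) = 38*(-13) + 3 = -494 + 3 = -491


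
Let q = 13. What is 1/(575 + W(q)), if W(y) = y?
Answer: 1/588 ≈ 0.0017007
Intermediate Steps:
1/(575 + W(q)) = 1/(575 + 13) = 1/588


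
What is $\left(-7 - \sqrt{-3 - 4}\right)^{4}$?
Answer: $\left(7 + i \sqrt{7}\right)^{4} \approx 392.0 + 3111.4 i$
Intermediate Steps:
$\left(-7 - \sqrt{-3 - 4}\right)^{4} = \left(-7 - \sqrt{-7}\right)^{4} = \left(-7 - i \sqrt{7}\right)^{4}$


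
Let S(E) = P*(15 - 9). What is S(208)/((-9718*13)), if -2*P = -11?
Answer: -33/126334 ≈ -0.00026121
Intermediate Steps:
P = 11/2 (P = -½*(-11) = 11/2 ≈ 5.5000)
S(E) = 33 (S(E) = 11*(15 - 9)/2 = (11/2)*6 = 33)
S(208)/((-9718*13)) = 33/((-9718*13)) = 33/(-126334) = 33*(-1/126334) = -33/126334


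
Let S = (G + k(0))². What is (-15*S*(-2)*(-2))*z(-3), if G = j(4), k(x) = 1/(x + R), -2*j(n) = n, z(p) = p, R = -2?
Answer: 1125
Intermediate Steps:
j(n) = -n/2
k(x) = 1/(-2 + x) (k(x) = 1/(x - 2) = 1/(-2 + x))
G = -2 (G = -½*4 = -2)
S = 25/4 (S = (-2 + 1/(-2 + 0))² = (-2 + 1/(-2))² = (-2 - ½)² = (-5/2)² = 25/4 ≈ 6.2500)
(-15*S*(-2)*(-2))*z(-3) = -15*(25/4)*(-2)*(-2)*(-3) = -(-375)*(-2)/2*(-3) = -15*25*(-3) = -375*(-3) = 1125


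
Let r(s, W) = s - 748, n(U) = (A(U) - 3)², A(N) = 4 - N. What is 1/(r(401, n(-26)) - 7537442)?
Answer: -1/7537789 ≈ -1.3266e-7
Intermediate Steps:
n(U) = (1 - U)² (n(U) = ((4 - U) - 3)² = (1 - U)²)
r(s, W) = -748 + s
1/(r(401, n(-26)) - 7537442) = 1/((-748 + 401) - 7537442) = 1/(-347 - 7537442) = 1/(-7537789) = -1/7537789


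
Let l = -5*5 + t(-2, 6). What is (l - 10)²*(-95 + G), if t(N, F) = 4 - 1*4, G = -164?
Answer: -317275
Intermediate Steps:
t(N, F) = 0 (t(N, F) = 4 - 4 = 0)
l = -25 (l = -5*5 + 0 = -25 + 0 = -25)
(l - 10)²*(-95 + G) = (-25 - 10)²*(-95 - 164) = (-35)²*(-259) = 1225*(-259) = -317275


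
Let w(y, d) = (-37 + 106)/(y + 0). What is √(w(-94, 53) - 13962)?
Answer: 3*I*√13708302/94 ≈ 118.16*I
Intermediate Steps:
w(y, d) = 69/y
√(w(-94, 53) - 13962) = √(69/(-94) - 13962) = √(69*(-1/94) - 13962) = √(-69/94 - 13962) = √(-1312497/94) = 3*I*√13708302/94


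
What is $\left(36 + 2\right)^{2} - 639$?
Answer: $805$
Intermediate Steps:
$\left(36 + 2\right)^{2} - 639 = 38^{2} - 639 = 1444 - 639 = 805$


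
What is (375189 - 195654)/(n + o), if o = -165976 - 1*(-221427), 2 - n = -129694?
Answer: 179535/185147 ≈ 0.96969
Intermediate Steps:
n = 129696 (n = 2 - 1*(-129694) = 2 + 129694 = 129696)
o = 55451 (o = -165976 + 221427 = 55451)
(375189 - 195654)/(n + o) = (375189 - 195654)/(129696 + 55451) = 179535/185147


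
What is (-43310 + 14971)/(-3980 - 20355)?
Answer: 28339/24335 ≈ 1.1645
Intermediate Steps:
(-43310 + 14971)/(-3980 - 20355) = -28339/(-24335) = -28339*(-1/24335) = 28339/24335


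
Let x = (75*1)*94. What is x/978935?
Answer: 1410/195787 ≈ 0.0072017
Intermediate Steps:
x = 7050 (x = 75*94 = 7050)
x/978935 = 7050/978935 = 7050*(1/978935) = 1410/195787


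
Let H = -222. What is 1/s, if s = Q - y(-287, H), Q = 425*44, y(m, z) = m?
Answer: 1/18987 ≈ 5.2668e-5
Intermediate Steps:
Q = 18700
s = 18987 (s = 18700 - 1*(-287) = 18700 + 287 = 18987)
1/s = 1/18987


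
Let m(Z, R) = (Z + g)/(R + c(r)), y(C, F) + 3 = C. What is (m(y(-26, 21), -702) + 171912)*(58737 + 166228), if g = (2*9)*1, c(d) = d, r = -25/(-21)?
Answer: 569168004355275/14717 ≈ 3.8674e+10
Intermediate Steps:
r = 25/21 (r = -25*(-1/21) = 25/21 ≈ 1.1905)
y(C, F) = -3 + C
g = 18 (g = 18*1 = 18)
m(Z, R) = (18 + Z)/(25/21 + R) (m(Z, R) = (Z + 18)/(R + 25/21) = (18 + Z)/(25/21 + R))
(m(y(-26, 21), -702) + 171912)*(58737 + 166228) = (21*(18 + (-3 - 26))/(25 + 21*(-702)) + 171912)*(58737 + 166228) = (21*(18 - 29)/(25 - 14742) + 171912)*224965 = (21*(-11)/(-14717) + 171912)*224965 = (21*(-1/14717)*(-11) + 171912)*224965 = (231/14717 + 171912)*224965 = (2530029135/14717)*224965 = 569168004355275/14717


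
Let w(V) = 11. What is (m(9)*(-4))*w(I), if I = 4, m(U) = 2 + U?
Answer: -484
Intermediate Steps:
(m(9)*(-4))*w(I) = ((2 + 9)*(-4))*11 = (11*(-4))*11 = -44*11 = -484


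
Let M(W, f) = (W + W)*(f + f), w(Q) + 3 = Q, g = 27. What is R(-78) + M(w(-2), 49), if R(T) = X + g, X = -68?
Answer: -1021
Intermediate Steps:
w(Q) = -3 + Q
M(W, f) = 4*W*f (M(W, f) = (2*W)*(2*f) = 4*W*f)
R(T) = -41 (R(T) = -68 + 27 = -41)
R(-78) + M(w(-2), 49) = -41 + 4*(-3 - 2)*49 = -41 + 4*(-5)*49 = -41 - 980 = -1021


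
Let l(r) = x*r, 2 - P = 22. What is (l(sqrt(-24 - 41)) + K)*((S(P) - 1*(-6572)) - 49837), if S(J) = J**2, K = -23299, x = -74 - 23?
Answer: 998711635 + 4157905*I*sqrt(65) ≈ 9.9871e+8 + 3.3522e+7*I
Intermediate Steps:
P = -20 (P = 2 - 1*22 = 2 - 22 = -20)
x = -97
l(r) = -97*r
(l(sqrt(-24 - 41)) + K)*((S(P) - 1*(-6572)) - 49837) = (-97*sqrt(-24 - 41) - 23299)*(((-20)**2 - 1*(-6572)) - 49837) = (-97*I*sqrt(65) - 23299)*((400 + 6572) - 49837) = (-97*I*sqrt(65) - 23299)*(6972 - 49837) = (-97*I*sqrt(65) - 23299)*(-42865) = (-23299 - 97*I*sqrt(65))*(-42865) = 998711635 + 4157905*I*sqrt(65)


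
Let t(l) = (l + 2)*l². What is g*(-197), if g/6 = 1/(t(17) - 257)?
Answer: -591/2617 ≈ -0.22583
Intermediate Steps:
t(l) = l²*(2 + l) (t(l) = (2 + l)*l² = l²*(2 + l))
g = 3/2617 (g = 6/(17²*(2 + 17) - 257) = 6/(289*19 - 257) = 6/(5491 - 257) = 6/5234 = 6*(1/5234) = 3/2617 ≈ 0.0011464)
g*(-197) = (3/2617)*(-197) = -591/2617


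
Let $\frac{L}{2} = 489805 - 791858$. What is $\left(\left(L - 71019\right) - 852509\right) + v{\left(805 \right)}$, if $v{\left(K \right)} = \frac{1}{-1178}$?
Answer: $- \frac{1799552853}{1178} \approx -1.5276 \cdot 10^{6}$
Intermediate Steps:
$L = -604106$ ($L = 2 \left(489805 - 791858\right) = 2 \left(-302053\right) = -604106$)
$v{\left(K \right)} = - \frac{1}{1178}$
$\left(\left(L - 71019\right) - 852509\right) + v{\left(805 \right)} = \left(\left(-604106 - 71019\right) - 852509\right) - \frac{1}{1178} = \left(-675125 - 852509\right) - \frac{1}{1178} = -1527634 - \frac{1}{1178} = - \frac{1799552853}{1178}$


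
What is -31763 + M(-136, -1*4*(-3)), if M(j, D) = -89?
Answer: -31852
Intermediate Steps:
-31763 + M(-136, -1*4*(-3)) = -31763 - 89 = -31852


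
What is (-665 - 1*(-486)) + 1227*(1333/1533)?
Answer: 453728/511 ≈ 887.92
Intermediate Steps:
(-665 - 1*(-486)) + 1227*(1333/1533) = (-665 + 486) + 1227*(1333*(1/1533)) = -179 + 1227*(1333/1533) = -179 + 545197/511 = 453728/511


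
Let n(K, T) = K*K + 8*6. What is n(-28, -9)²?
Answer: 692224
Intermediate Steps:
n(K, T) = 48 + K² (n(K, T) = K² + 48 = 48 + K²)
n(-28, -9)² = (48 + (-28)²)² = (48 + 784)² = 832² = 692224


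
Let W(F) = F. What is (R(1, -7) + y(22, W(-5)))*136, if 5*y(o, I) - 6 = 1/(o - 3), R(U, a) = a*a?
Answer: 129744/19 ≈ 6828.6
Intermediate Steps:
R(U, a) = a²
y(o, I) = 6/5 + 1/(5*(-3 + o)) (y(o, I) = 6/5 + 1/(5*(o - 3)) = 6/5 + 1/(5*(-3 + o)))
(R(1, -7) + y(22, W(-5)))*136 = ((-7)² + (-17 + 6*22)/(5*(-3 + 22)))*136 = (49 + (⅕)*(-17 + 132)/19)*136 = (49 + (⅕)*(1/19)*115)*136 = (49 + 23/19)*136 = (954/19)*136 = 129744/19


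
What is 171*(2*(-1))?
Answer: -342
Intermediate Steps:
171*(2*(-1)) = 171*(-2) = -342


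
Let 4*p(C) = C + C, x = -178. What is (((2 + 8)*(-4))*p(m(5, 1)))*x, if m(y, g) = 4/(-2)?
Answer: -7120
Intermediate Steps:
m(y, g) = -2 (m(y, g) = 4*(-1/2) = -2)
p(C) = C/2 (p(C) = (C + C)/4 = (2*C)/4 = C/2)
(((2 + 8)*(-4))*p(m(5, 1)))*x = (((2 + 8)*(-4))*((1/2)*(-2)))*(-178) = ((10*(-4))*(-1))*(-178) = -40*(-1)*(-178) = 40*(-178) = -7120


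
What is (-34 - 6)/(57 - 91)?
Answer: 20/17 ≈ 1.1765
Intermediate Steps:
(-34 - 6)/(57 - 91) = -40/(-34) = -40*(-1/34) = 20/17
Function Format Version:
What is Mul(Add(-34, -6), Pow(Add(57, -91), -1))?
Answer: Rational(20, 17) ≈ 1.1765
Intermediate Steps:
Mul(Add(-34, -6), Pow(Add(57, -91), -1)) = Mul(-40, Pow(-34, -1)) = Mul(-40, Rational(-1, 34)) = Rational(20, 17)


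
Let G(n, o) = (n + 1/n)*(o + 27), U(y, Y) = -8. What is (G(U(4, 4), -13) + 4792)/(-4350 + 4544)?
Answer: 18713/776 ≈ 24.115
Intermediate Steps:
G(n, o) = (27 + o)*(n + 1/n) (G(n, o) = (n + 1/n)*(27 + o) = (27 + o)*(n + 1/n))
(G(U(4, 4), -13) + 4792)/(-4350 + 4544) = ((27 - 13 + (-8)²*(27 - 13))/(-8) + 4792)/(-4350 + 4544) = (-(27 - 13 + 64*14)/8 + 4792)/194 = (-(27 - 13 + 896)/8 + 4792)*(1/194) = (-⅛*910 + 4792)*(1/194) = (-455/4 + 4792)*(1/194) = (18713/4)*(1/194) = 18713/776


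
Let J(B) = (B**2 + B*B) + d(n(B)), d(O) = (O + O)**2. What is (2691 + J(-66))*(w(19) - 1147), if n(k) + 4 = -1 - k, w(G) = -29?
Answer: -30913512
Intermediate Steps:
n(k) = -5 - k (n(k) = -4 + (-1 - k) = -5 - k)
d(O) = 4*O**2 (d(O) = (2*O)**2 = 4*O**2)
J(B) = 2*B**2 + 4*(-5 - B)**2 (J(B) = (B**2 + B*B) + 4*(-5 - B)**2 = (B**2 + B**2) + 4*(-5 - B)**2 = 2*B**2 + 4*(-5 - B)**2)
(2691 + J(-66))*(w(19) - 1147) = (2691 + (100 + 6*(-66)**2 + 40*(-66)))*(-29 - 1147) = (2691 + (100 + 6*4356 - 2640))*(-1176) = (2691 + (100 + 26136 - 2640))*(-1176) = (2691 + 23596)*(-1176) = 26287*(-1176) = -30913512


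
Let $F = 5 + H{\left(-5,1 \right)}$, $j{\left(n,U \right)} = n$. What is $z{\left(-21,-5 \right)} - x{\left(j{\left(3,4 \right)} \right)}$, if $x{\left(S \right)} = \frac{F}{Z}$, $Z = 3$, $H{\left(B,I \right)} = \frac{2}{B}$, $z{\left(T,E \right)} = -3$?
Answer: $- \frac{68}{15} \approx -4.5333$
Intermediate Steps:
$F = \frac{23}{5}$ ($F = 5 + \frac{2}{-5} = 5 + 2 \left(- \frac{1}{5}\right) = 5 - \frac{2}{5} = \frac{23}{5} \approx 4.6$)
$x{\left(S \right)} = \frac{23}{15}$ ($x{\left(S \right)} = \frac{23}{5 \cdot 3} = \frac{23}{5} \cdot \frac{1}{3} = \frac{23}{15}$)
$z{\left(-21,-5 \right)} - x{\left(j{\left(3,4 \right)} \right)} = -3 - \frac{23}{15} = - \frac{68}{15}$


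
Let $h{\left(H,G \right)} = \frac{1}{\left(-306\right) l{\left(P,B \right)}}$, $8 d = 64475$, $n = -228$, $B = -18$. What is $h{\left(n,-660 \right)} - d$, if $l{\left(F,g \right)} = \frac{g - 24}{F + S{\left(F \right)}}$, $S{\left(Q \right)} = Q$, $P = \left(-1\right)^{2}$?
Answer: $- \frac{207158171}{25704} \approx -8059.4$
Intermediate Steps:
$P = 1$
$d = \frac{64475}{8}$ ($d = \frac{1}{8} \cdot 64475 = \frac{64475}{8} \approx 8059.4$)
$l{\left(F,g \right)} = \frac{-24 + g}{2 F}$ ($l{\left(F,g \right)} = \frac{g - 24}{F + F} = \frac{-24 + g}{2 F}$)
$h{\left(H,G \right)} = \frac{1}{6426}$ ($h{\left(H,G \right)} = \frac{1}{\left(-306\right) \frac{-24 - 18}{2 \cdot 1}} = - \frac{1}{306 \cdot \frac{1}{2} \cdot 1 \left(-42\right)} = - \frac{1}{306 \left(-21\right)} = \left(- \frac{1}{306}\right) \left(- \frac{1}{21}\right) = \frac{1}{6426}$)
$h{\left(n,-660 \right)} - d = \frac{1}{6426} - \frac{64475}{8} = - \frac{207158171}{25704}$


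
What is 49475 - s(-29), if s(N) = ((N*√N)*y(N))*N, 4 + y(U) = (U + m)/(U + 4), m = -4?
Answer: 49475 + 56347*I*√29/25 ≈ 49475.0 + 12138.0*I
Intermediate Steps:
y(U) = -4 + (-4 + U)/(4 + U) (y(U) = -4 + (U - 4)/(U + 4) = -4 + (-4 + U)/(4 + U))
s(N) = N^(5/2)*(-20 - 3*N)/(4 + N) (s(N) = ((N*√N)*((-20 - 3*N)/(4 + N)))*N = (N^(3/2)*((-20 - 3*N)/(4 + N)))*N = (N^(3/2)*(-20 - 3*N)/(4 + N))*N = N^(5/2)*(-20 - 3*N)/(4 + N))
49475 - s(-29) = 49475 - (-29)^(5/2)*(-20 - 3*(-29))/(4 - 29) = 49475 - 841*I*√29*(-20 + 87)/(-25) = 49475 - 841*I*√29*(-1)*67/25 = 49475 - (-56347)*I*√29/25 = 49475 + 56347*I*√29/25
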